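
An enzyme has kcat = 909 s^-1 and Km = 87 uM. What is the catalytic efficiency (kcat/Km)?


Catalytic efficiency = kcat / Km
= 909 / 87
= 10.4483 uM^-1*s^-1

10.4483 uM^-1*s^-1


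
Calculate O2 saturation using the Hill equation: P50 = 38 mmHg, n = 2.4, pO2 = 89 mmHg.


Y = pO2^n / (P50^n + pO2^n)
Y = 89^2.4 / (38^2.4 + 89^2.4)
Y = 88.52%

88.52%


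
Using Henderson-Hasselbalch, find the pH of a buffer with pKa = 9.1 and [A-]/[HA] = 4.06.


pH = pKa + log10([A-]/[HA])
pH = 9.1 + log10(4.06)
pH = 9.7085

9.7085


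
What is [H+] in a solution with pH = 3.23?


[H+] = 10^(-pH)
[H+] = 10^(-3.23)
[H+] = 5.888e-04 M

5.888e-04 M


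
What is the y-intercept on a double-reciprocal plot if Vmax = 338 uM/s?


y-intercept = 1/Vmax
= 1/338
= 0.003 s/uM

0.003 s/uM


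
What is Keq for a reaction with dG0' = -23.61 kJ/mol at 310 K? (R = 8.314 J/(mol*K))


Keq = exp(-dG0 * 1000 / (R * T))
Keq = exp(-(-23.61) * 1000 / (8.314 * 310))
Keq = 9514.8351

9514.8351


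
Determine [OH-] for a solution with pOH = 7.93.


[OH-] = 10^(-pOH)
[OH-] = 10^(-7.93)
[OH-] = 1.175e-08 M

1.175e-08 M


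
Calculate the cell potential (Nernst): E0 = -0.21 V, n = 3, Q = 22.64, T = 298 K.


E = E0 - (RT/nF) * ln(Q)
E = -0.21 - (8.314 * 298 / (3 * 96485)) * ln(22.64)
E = -0.2367 V

-0.2367 V


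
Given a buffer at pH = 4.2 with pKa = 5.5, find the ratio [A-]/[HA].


[A-]/[HA] = 10^(pH - pKa)
= 10^(4.2 - 5.5)
= 0.0501

0.0501


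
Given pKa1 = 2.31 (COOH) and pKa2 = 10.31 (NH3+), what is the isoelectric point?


pI = (pKa1 + pKa2) / 2
pI = (2.31 + 10.31) / 2
pI = 6.31

6.31


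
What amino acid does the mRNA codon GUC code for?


Standard genetic code lookup.
Codon GUC -> Val

Val


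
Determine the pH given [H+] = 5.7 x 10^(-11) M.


pH = -log10([H+])
pH = -log10(5.7 x 10^(-11))
pH = 10.2441

10.2441


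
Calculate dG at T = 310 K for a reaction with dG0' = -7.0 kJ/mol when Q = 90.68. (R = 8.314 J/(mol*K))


dG = dG0' + RT * ln(Q) / 1000
dG = -7.0 + 8.314 * 310 * ln(90.68) / 1000
dG = 4.6169 kJ/mol

4.6169 kJ/mol


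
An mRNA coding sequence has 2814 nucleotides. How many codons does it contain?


codons = nucleotides / 3
codons = 2814 / 3 = 938

938


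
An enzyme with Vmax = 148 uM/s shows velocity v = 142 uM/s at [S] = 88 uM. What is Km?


Km = [S] * (Vmax - v) / v
Km = 88 * (148 - 142) / 142
Km = 3.7183 uM

3.7183 uM


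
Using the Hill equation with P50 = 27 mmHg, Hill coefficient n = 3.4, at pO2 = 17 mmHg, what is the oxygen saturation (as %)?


Y = pO2^n / (P50^n + pO2^n)
Y = 17^3.4 / (27^3.4 + 17^3.4)
Y = 17.18%

17.18%


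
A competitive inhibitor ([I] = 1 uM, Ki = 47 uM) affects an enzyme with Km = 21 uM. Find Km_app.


Km_app = Km * (1 + [I]/Ki)
Km_app = 21 * (1 + 1/47)
Km_app = 21.4468 uM

21.4468 uM


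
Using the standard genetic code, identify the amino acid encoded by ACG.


Standard genetic code lookup.
Codon ACG -> Thr

Thr


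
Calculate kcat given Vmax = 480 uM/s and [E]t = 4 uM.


kcat = Vmax / [E]t
kcat = 480 / 4
kcat = 120.0 s^-1

120.0 s^-1


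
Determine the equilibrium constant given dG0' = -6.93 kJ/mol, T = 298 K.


Keq = exp(-dG0 * 1000 / (R * T))
Keq = exp(-(-6.93) * 1000 / (8.314 * 298))
Keq = 16.3969

16.3969


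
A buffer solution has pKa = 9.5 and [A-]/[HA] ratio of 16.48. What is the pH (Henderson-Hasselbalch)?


pH = pKa + log10([A-]/[HA])
pH = 9.5 + log10(16.48)
pH = 10.717

10.717


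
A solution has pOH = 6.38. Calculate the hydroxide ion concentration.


[OH-] = 10^(-pOH)
[OH-] = 10^(-6.38)
[OH-] = 4.169e-07 M

4.169e-07 M


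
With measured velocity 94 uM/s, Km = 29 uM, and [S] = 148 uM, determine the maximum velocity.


Vmax = v * (Km + [S]) / [S]
Vmax = 94 * (29 + 148) / 148
Vmax = 112.4189 uM/s

112.4189 uM/s


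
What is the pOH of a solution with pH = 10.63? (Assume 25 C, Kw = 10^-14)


pOH = 14 - pH
pOH = 14 - 10.63
pOH = 3.37

3.37


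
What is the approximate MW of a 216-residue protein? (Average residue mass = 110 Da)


MW = n_residues * 110 Da
MW = 216 * 110
MW = 23760 Da

23760 Da


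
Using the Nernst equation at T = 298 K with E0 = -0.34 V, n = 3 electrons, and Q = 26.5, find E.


E = E0 - (RT/nF) * ln(Q)
E = -0.34 - (8.314 * 298 / (3 * 96485)) * ln(26.5)
E = -0.3681 V

-0.3681 V


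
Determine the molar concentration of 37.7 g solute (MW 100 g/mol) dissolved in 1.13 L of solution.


C = (mass / MW) / volume
C = (37.7 / 100) / 1.13
C = 0.3336 M

0.3336 M


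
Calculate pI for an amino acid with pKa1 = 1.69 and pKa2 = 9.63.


pI = (pKa1 + pKa2) / 2
pI = (1.69 + 9.63) / 2
pI = 5.66

5.66


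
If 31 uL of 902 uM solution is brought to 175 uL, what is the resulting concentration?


C2 = C1 * V1 / V2
C2 = 902 * 31 / 175
C2 = 159.7829 uM

159.7829 uM


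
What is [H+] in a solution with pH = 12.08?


[H+] = 10^(-pH)
[H+] = 10^(-12.08)
[H+] = 8.318e-13 M

8.318e-13 M


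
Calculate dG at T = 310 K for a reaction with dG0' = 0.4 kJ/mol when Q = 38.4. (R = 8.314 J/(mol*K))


dG = dG0' + RT * ln(Q) / 1000
dG = 0.4 + 8.314 * 310 * ln(38.4) / 1000
dG = 9.8023 kJ/mol

9.8023 kJ/mol


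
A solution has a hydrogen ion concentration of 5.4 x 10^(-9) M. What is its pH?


pH = -log10([H+])
pH = -log10(5.4 x 10^(-9))
pH = 8.2676

8.2676


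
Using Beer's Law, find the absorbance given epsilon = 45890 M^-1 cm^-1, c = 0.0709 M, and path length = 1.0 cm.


A = epsilon * c * l
A = 45890 * 0.0709 * 1.0
A = 3253.601

3253.601


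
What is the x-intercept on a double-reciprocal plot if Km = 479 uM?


x-intercept = -1/Km
= -1/479
= -0.0021 1/uM

-0.0021 1/uM


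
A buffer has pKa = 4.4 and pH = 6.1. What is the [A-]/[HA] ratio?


[A-]/[HA] = 10^(pH - pKa)
= 10^(6.1 - 4.4)
= 50.1187

50.1187


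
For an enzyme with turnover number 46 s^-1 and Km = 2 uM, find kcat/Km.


Catalytic efficiency = kcat / Km
= 46 / 2
= 23.0 uM^-1*s^-1

23.0 uM^-1*s^-1


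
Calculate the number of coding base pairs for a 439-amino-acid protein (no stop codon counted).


Each amino acid = 1 codon = 3 bp
bp = 439 * 3 = 1317 bp

1317 bp


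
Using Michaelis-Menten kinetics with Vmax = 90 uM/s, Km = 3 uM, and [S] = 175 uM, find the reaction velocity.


v = Vmax * [S] / (Km + [S])
v = 90 * 175 / (3 + 175)
v = 88.4831 uM/s

88.4831 uM/s


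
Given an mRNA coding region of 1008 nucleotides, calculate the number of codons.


codons = nucleotides / 3
codons = 1008 / 3 = 336

336


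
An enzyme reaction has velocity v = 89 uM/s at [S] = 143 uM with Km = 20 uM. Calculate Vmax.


Vmax = v * (Km + [S]) / [S]
Vmax = 89 * (20 + 143) / 143
Vmax = 101.4476 uM/s

101.4476 uM/s


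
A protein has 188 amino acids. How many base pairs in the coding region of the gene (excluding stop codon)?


Each amino acid = 1 codon = 3 bp
bp = 188 * 3 = 564 bp

564 bp


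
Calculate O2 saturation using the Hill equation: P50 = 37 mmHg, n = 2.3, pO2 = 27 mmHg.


Y = pO2^n / (P50^n + pO2^n)
Y = 27^2.3 / (37^2.3 + 27^2.3)
Y = 32.64%

32.64%


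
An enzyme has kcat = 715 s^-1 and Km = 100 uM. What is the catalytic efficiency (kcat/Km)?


Catalytic efficiency = kcat / Km
= 715 / 100
= 7.15 uM^-1*s^-1

7.15 uM^-1*s^-1


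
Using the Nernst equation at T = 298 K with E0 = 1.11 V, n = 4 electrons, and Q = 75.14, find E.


E = E0 - (RT/nF) * ln(Q)
E = 1.11 - (8.314 * 298 / (4 * 96485)) * ln(75.14)
E = 1.0823 V

1.0823 V


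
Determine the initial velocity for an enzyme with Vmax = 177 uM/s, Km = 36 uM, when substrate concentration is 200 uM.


v = Vmax * [S] / (Km + [S])
v = 177 * 200 / (36 + 200)
v = 150.0 uM/s

150.0 uM/s


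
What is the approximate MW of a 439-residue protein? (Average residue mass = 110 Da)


MW = n_residues * 110 Da
MW = 439 * 110
MW = 48290 Da

48290 Da


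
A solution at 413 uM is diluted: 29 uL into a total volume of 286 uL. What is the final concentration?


C2 = C1 * V1 / V2
C2 = 413 * 29 / 286
C2 = 41.8776 uM

41.8776 uM


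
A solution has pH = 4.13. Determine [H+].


[H+] = 10^(-pH)
[H+] = 10^(-4.13)
[H+] = 7.413e-05 M

7.413e-05 M


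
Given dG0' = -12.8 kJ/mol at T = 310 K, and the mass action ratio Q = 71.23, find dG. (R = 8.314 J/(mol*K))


dG = dG0' + RT * ln(Q) / 1000
dG = -12.8 + 8.314 * 310 * ln(71.23) / 1000
dG = -1.8053 kJ/mol

-1.8053 kJ/mol


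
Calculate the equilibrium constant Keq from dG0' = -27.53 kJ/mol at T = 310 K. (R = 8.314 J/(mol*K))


Keq = exp(-dG0 * 1000 / (R * T))
Keq = exp(-(-27.53) * 1000 / (8.314 * 310))
Keq = 43545.228

43545.228


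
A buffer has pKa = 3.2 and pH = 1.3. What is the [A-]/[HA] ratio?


[A-]/[HA] = 10^(pH - pKa)
= 10^(1.3 - 3.2)
= 0.0126

0.0126


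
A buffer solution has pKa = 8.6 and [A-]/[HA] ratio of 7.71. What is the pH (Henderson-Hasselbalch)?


pH = pKa + log10([A-]/[HA])
pH = 8.6 + log10(7.71)
pH = 9.4871

9.4871


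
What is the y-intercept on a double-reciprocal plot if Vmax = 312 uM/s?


y-intercept = 1/Vmax
= 1/312
= 0.0032 s/uM

0.0032 s/uM


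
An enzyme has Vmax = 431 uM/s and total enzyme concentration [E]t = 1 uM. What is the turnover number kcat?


kcat = Vmax / [E]t
kcat = 431 / 1
kcat = 431.0 s^-1

431.0 s^-1


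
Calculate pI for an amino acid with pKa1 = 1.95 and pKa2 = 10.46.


pI = (pKa1 + pKa2) / 2
pI = (1.95 + 10.46) / 2
pI = 6.205

6.205


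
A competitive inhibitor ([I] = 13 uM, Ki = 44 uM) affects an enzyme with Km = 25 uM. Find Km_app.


Km_app = Km * (1 + [I]/Ki)
Km_app = 25 * (1 + 13/44)
Km_app = 32.3864 uM

32.3864 uM


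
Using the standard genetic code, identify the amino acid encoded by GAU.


Standard genetic code lookup.
Codon GAU -> Asp

Asp


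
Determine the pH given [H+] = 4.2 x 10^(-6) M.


pH = -log10([H+])
pH = -log10(4.2 x 10^(-6))
pH = 5.3768

5.3768


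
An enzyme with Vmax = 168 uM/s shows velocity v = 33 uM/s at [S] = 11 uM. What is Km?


Km = [S] * (Vmax - v) / v
Km = 11 * (168 - 33) / 33
Km = 45.0 uM

45.0 uM


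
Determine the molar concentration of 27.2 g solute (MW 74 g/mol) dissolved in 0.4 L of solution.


C = (mass / MW) / volume
C = (27.2 / 74) / 0.4
C = 0.9189 M

0.9189 M


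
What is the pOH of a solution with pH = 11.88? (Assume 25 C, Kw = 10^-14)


pOH = 14 - pH
pOH = 14 - 11.88
pOH = 2.12

2.12


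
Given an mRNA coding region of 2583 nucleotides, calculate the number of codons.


codons = nucleotides / 3
codons = 2583 / 3 = 861

861


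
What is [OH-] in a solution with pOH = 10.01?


[OH-] = 10^(-pOH)
[OH-] = 10^(-10.01)
[OH-] = 9.772e-11 M

9.772e-11 M


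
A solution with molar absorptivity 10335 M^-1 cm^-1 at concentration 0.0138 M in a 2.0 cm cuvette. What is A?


A = epsilon * c * l
A = 10335 * 0.0138 * 2.0
A = 285.246

285.246


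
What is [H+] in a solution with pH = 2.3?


[H+] = 10^(-pH)
[H+] = 10^(-2.3)
[H+] = 0.005 M

0.005 M


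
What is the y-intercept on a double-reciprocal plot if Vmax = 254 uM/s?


y-intercept = 1/Vmax
= 1/254
= 0.0039 s/uM

0.0039 s/uM


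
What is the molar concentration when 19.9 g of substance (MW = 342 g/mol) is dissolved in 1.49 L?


C = (mass / MW) / volume
C = (19.9 / 342) / 1.49
C = 0.0391 M

0.0391 M


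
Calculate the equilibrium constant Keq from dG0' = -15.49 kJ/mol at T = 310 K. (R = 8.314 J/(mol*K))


Keq = exp(-dG0 * 1000 / (R * T))
Keq = exp(-(-15.49) * 1000 / (8.314 * 310))
Keq = 407.5128

407.5128


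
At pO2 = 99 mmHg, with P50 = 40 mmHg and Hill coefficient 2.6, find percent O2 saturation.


Y = pO2^n / (P50^n + pO2^n)
Y = 99^2.6 / (40^2.6 + 99^2.6)
Y = 91.34%

91.34%


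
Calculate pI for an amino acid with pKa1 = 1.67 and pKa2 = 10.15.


pI = (pKa1 + pKa2) / 2
pI = (1.67 + 10.15) / 2
pI = 5.91

5.91


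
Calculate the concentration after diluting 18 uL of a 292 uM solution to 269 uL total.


C2 = C1 * V1 / V2
C2 = 292 * 18 / 269
C2 = 19.539 uM

19.539 uM


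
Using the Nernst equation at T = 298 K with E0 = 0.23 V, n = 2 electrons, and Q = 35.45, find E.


E = E0 - (RT/nF) * ln(Q)
E = 0.23 - (8.314 * 298 / (2 * 96485)) * ln(35.45)
E = 0.1842 V

0.1842 V


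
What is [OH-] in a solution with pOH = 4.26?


[OH-] = 10^(-pOH)
[OH-] = 10^(-4.26)
[OH-] = 5.495e-05 M

5.495e-05 M


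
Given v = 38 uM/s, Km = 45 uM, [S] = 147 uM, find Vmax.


Vmax = v * (Km + [S]) / [S]
Vmax = 38 * (45 + 147) / 147
Vmax = 49.6327 uM/s

49.6327 uM/s


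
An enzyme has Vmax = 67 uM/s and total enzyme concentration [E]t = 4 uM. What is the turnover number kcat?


kcat = Vmax / [E]t
kcat = 67 / 4
kcat = 16.75 s^-1

16.75 s^-1


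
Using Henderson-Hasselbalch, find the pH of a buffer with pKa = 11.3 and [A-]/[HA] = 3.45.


pH = pKa + log10([A-]/[HA])
pH = 11.3 + log10(3.45)
pH = 11.8378

11.8378


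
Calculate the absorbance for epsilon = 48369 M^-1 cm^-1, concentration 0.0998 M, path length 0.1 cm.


A = epsilon * c * l
A = 48369 * 0.0998 * 0.1
A = 482.7226

482.7226


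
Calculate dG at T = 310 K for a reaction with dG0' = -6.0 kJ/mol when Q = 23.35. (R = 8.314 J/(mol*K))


dG = dG0' + RT * ln(Q) / 1000
dG = -6.0 + 8.314 * 310 * ln(23.35) / 1000
dG = 2.1202 kJ/mol

2.1202 kJ/mol


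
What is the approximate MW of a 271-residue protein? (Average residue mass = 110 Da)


MW = n_residues * 110 Da
MW = 271 * 110
MW = 29810 Da

29810 Da


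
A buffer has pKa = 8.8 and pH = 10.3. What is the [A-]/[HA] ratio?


[A-]/[HA] = 10^(pH - pKa)
= 10^(10.3 - 8.8)
= 31.6228

31.6228


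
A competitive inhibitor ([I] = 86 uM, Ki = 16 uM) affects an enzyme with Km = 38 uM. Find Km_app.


Km_app = Km * (1 + [I]/Ki)
Km_app = 38 * (1 + 86/16)
Km_app = 242.25 uM

242.25 uM


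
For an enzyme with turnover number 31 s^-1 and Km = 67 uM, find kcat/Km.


Catalytic efficiency = kcat / Km
= 31 / 67
= 0.4627 uM^-1*s^-1

0.4627 uM^-1*s^-1


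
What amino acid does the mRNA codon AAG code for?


Standard genetic code lookup.
Codon AAG -> Lys

Lys


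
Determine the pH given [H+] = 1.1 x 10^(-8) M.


pH = -log10([H+])
pH = -log10(1.1 x 10^(-8))
pH = 7.9586

7.9586


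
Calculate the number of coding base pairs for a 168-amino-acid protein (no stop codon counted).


Each amino acid = 1 codon = 3 bp
bp = 168 * 3 = 504 bp

504 bp


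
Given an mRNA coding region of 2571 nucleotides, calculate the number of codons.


codons = nucleotides / 3
codons = 2571 / 3 = 857

857


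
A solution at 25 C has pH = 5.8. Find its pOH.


pOH = 14 - pH
pOH = 14 - 5.8
pOH = 8.2

8.2


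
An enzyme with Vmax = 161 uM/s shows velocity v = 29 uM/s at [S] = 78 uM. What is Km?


Km = [S] * (Vmax - v) / v
Km = 78 * (161 - 29) / 29
Km = 355.0345 uM

355.0345 uM


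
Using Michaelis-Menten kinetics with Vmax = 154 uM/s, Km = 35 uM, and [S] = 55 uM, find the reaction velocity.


v = Vmax * [S] / (Km + [S])
v = 154 * 55 / (35 + 55)
v = 94.1111 uM/s

94.1111 uM/s


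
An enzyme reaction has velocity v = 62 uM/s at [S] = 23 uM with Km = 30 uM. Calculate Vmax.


Vmax = v * (Km + [S]) / [S]
Vmax = 62 * (30 + 23) / 23
Vmax = 142.8696 uM/s

142.8696 uM/s


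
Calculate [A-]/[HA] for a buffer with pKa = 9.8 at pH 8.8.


[A-]/[HA] = 10^(pH - pKa)
= 10^(8.8 - 9.8)
= 0.1

0.1


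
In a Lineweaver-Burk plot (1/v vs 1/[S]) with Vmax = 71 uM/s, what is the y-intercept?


y-intercept = 1/Vmax
= 1/71
= 0.0141 s/uM

0.0141 s/uM


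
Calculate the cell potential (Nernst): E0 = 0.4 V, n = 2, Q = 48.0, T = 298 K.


E = E0 - (RT/nF) * ln(Q)
E = 0.4 - (8.314 * 298 / (2 * 96485)) * ln(48.0)
E = 0.3503 V

0.3503 V


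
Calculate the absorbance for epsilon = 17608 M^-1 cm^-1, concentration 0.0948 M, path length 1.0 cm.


A = epsilon * c * l
A = 17608 * 0.0948 * 1.0
A = 1669.2384

1669.2384


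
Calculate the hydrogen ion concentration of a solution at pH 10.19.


[H+] = 10^(-pH)
[H+] = 10^(-10.19)
[H+] = 6.457e-11 M

6.457e-11 M


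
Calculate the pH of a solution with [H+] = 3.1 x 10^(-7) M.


pH = -log10([H+])
pH = -log10(3.1 x 10^(-7))
pH = 6.5086

6.5086


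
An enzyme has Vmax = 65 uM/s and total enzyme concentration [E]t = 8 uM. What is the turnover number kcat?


kcat = Vmax / [E]t
kcat = 65 / 8
kcat = 8.125 s^-1

8.125 s^-1


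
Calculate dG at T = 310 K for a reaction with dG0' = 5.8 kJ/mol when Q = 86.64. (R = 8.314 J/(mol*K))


dG = dG0' + RT * ln(Q) / 1000
dG = 5.8 + 8.314 * 310 * ln(86.64) / 1000
dG = 17.2995 kJ/mol

17.2995 kJ/mol


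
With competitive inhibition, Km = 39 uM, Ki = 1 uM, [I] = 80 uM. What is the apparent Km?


Km_app = Km * (1 + [I]/Ki)
Km_app = 39 * (1 + 80/1)
Km_app = 3159.0 uM

3159.0 uM


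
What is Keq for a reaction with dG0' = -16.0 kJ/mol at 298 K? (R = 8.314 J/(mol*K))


Keq = exp(-dG0 * 1000 / (R * T))
Keq = exp(-(-16.0) * 1000 / (8.314 * 298))
Keq = 637.743

637.743


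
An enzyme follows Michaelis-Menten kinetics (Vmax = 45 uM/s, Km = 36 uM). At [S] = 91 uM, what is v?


v = Vmax * [S] / (Km + [S])
v = 45 * 91 / (36 + 91)
v = 32.2441 uM/s

32.2441 uM/s


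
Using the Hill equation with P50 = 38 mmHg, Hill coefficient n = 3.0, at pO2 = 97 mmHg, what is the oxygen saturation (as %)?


Y = pO2^n / (P50^n + pO2^n)
Y = 97^3.0 / (38^3.0 + 97^3.0)
Y = 94.33%

94.33%


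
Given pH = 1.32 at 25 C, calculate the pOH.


pOH = 14 - pH
pOH = 14 - 1.32
pOH = 12.68

12.68


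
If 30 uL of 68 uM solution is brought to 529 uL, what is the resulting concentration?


C2 = C1 * V1 / V2
C2 = 68 * 30 / 529
C2 = 3.8563 uM

3.8563 uM


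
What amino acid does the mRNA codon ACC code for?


Standard genetic code lookup.
Codon ACC -> Thr

Thr


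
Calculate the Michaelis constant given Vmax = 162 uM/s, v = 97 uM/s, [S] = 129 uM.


Km = [S] * (Vmax - v) / v
Km = 129 * (162 - 97) / 97
Km = 86.4433 uM

86.4433 uM


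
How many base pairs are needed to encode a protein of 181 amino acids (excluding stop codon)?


Each amino acid = 1 codon = 3 bp
bp = 181 * 3 = 543 bp

543 bp


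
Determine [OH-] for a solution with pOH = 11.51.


[OH-] = 10^(-pOH)
[OH-] = 10^(-11.51)
[OH-] = 3.090e-12 M

3.090e-12 M


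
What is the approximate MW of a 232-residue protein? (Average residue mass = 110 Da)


MW = n_residues * 110 Da
MW = 232 * 110
MW = 25520 Da

25520 Da


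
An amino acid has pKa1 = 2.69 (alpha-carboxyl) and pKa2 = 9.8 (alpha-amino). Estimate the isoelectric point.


pI = (pKa1 + pKa2) / 2
pI = (2.69 + 9.8) / 2
pI = 6.245

6.245


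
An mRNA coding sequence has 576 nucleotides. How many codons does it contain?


codons = nucleotides / 3
codons = 576 / 3 = 192

192


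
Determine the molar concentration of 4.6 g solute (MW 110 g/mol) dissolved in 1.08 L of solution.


C = (mass / MW) / volume
C = (4.6 / 110) / 1.08
C = 0.0387 M

0.0387 M


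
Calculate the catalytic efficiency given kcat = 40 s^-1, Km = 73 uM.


Catalytic efficiency = kcat / Km
= 40 / 73
= 0.5479 uM^-1*s^-1

0.5479 uM^-1*s^-1


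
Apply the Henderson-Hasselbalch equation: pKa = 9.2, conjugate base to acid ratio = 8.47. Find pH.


pH = pKa + log10([A-]/[HA])
pH = 9.2 + log10(8.47)
pH = 10.1279

10.1279


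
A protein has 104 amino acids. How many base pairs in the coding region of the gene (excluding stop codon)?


Each amino acid = 1 codon = 3 bp
bp = 104 * 3 = 312 bp

312 bp


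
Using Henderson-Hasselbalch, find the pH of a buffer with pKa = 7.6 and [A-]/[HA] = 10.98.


pH = pKa + log10([A-]/[HA])
pH = 7.6 + log10(10.98)
pH = 8.6406

8.6406


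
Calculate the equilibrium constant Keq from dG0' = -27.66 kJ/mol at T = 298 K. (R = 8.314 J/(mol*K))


Keq = exp(-dG0 * 1000 / (R * T))
Keq = exp(-(-27.66) * 1000 / (8.314 * 298))
Keq = 70555.5679

70555.5679


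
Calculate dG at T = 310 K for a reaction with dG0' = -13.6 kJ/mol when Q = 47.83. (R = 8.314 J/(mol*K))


dG = dG0' + RT * ln(Q) / 1000
dG = -13.6 + 8.314 * 310 * ln(47.83) / 1000
dG = -3.6317 kJ/mol

-3.6317 kJ/mol


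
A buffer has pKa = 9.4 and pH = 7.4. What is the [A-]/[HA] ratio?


[A-]/[HA] = 10^(pH - pKa)
= 10^(7.4 - 9.4)
= 0.01

0.01


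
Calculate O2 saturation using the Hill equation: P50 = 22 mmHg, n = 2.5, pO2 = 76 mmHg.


Y = pO2^n / (P50^n + pO2^n)
Y = 76^2.5 / (22^2.5 + 76^2.5)
Y = 95.69%

95.69%


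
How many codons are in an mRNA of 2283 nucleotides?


codons = nucleotides / 3
codons = 2283 / 3 = 761

761


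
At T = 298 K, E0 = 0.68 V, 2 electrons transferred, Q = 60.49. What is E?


E = E0 - (RT/nF) * ln(Q)
E = 0.68 - (8.314 * 298 / (2 * 96485)) * ln(60.49)
E = 0.6273 V

0.6273 V


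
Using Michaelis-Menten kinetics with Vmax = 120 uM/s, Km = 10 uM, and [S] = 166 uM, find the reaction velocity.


v = Vmax * [S] / (Km + [S])
v = 120 * 166 / (10 + 166)
v = 113.1818 uM/s

113.1818 uM/s


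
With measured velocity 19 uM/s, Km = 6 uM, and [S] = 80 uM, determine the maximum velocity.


Vmax = v * (Km + [S]) / [S]
Vmax = 19 * (6 + 80) / 80
Vmax = 20.425 uM/s

20.425 uM/s


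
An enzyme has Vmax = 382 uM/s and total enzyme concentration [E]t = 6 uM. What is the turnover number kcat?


kcat = Vmax / [E]t
kcat = 382 / 6
kcat = 63.6667 s^-1

63.6667 s^-1


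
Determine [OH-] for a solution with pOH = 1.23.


[OH-] = 10^(-pOH)
[OH-] = 10^(-1.23)
[OH-] = 0.0589 M

0.0589 M


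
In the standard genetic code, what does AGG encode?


Standard genetic code lookup.
Codon AGG -> Arg

Arg


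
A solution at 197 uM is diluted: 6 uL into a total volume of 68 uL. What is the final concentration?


C2 = C1 * V1 / V2
C2 = 197 * 6 / 68
C2 = 17.3824 uM

17.3824 uM


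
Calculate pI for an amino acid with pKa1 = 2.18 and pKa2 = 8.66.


pI = (pKa1 + pKa2) / 2
pI = (2.18 + 8.66) / 2
pI = 5.42

5.42


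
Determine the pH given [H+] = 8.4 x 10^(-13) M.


pH = -log10([H+])
pH = -log10(8.4 x 10^(-13))
pH = 12.0757

12.0757


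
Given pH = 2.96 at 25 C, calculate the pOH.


pOH = 14 - pH
pOH = 14 - 2.96
pOH = 11.04

11.04


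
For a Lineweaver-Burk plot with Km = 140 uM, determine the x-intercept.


x-intercept = -1/Km
= -1/140
= -0.0071 1/uM

-0.0071 1/uM


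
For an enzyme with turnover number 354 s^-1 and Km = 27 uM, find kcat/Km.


Catalytic efficiency = kcat / Km
= 354 / 27
= 13.1111 uM^-1*s^-1

13.1111 uM^-1*s^-1


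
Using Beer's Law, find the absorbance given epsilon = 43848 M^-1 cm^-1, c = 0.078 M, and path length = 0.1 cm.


A = epsilon * c * l
A = 43848 * 0.078 * 0.1
A = 342.0144

342.0144


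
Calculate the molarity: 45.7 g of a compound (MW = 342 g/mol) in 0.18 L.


C = (mass / MW) / volume
C = (45.7 / 342) / 0.18
C = 0.7424 M

0.7424 M


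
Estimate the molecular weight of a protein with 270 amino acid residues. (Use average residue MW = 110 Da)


MW = n_residues * 110 Da
MW = 270 * 110
MW = 29700 Da

29700 Da


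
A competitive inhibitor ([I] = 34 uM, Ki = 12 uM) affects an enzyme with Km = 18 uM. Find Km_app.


Km_app = Km * (1 + [I]/Ki)
Km_app = 18 * (1 + 34/12)
Km_app = 69.0 uM

69.0 uM


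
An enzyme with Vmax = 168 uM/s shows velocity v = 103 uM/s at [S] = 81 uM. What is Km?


Km = [S] * (Vmax - v) / v
Km = 81 * (168 - 103) / 103
Km = 51.1165 uM

51.1165 uM


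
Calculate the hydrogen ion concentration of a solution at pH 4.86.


[H+] = 10^(-pH)
[H+] = 10^(-4.86)
[H+] = 1.380e-05 M

1.380e-05 M


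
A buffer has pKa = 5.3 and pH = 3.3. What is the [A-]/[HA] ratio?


[A-]/[HA] = 10^(pH - pKa)
= 10^(3.3 - 5.3)
= 0.01

0.01


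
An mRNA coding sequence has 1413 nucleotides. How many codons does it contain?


codons = nucleotides / 3
codons = 1413 / 3 = 471

471


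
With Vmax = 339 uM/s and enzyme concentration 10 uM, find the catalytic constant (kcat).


kcat = Vmax / [E]t
kcat = 339 / 10
kcat = 33.9 s^-1

33.9 s^-1


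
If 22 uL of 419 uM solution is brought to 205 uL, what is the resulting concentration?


C2 = C1 * V1 / V2
C2 = 419 * 22 / 205
C2 = 44.9659 uM

44.9659 uM


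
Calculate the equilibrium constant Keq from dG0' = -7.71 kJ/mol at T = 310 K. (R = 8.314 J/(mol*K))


Keq = exp(-dG0 * 1000 / (R * T))
Keq = exp(-(-7.71) * 1000 / (8.314 * 310))
Keq = 19.9147

19.9147


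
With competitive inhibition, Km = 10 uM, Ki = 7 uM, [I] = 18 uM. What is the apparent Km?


Km_app = Km * (1 + [I]/Ki)
Km_app = 10 * (1 + 18/7)
Km_app = 35.7143 uM

35.7143 uM


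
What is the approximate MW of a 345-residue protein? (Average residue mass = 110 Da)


MW = n_residues * 110 Da
MW = 345 * 110
MW = 37950 Da

37950 Da


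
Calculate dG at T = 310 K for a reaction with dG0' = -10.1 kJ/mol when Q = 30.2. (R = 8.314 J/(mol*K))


dG = dG0' + RT * ln(Q) / 1000
dG = -10.1 + 8.314 * 310 * ln(30.2) / 1000
dG = -1.3168 kJ/mol

-1.3168 kJ/mol


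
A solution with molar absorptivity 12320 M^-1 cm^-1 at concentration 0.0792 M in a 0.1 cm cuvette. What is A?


A = epsilon * c * l
A = 12320 * 0.0792 * 0.1
A = 97.5744

97.5744


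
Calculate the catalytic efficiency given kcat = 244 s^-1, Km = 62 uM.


Catalytic efficiency = kcat / Km
= 244 / 62
= 3.9355 uM^-1*s^-1

3.9355 uM^-1*s^-1


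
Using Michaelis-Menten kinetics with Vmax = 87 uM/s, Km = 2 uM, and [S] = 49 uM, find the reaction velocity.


v = Vmax * [S] / (Km + [S])
v = 87 * 49 / (2 + 49)
v = 83.5882 uM/s

83.5882 uM/s


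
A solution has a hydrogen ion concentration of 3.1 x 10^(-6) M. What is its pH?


pH = -log10([H+])
pH = -log10(3.1 x 10^(-6))
pH = 5.5086

5.5086


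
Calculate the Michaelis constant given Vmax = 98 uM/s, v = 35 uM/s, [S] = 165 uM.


Km = [S] * (Vmax - v) / v
Km = 165 * (98 - 35) / 35
Km = 297.0 uM

297.0 uM


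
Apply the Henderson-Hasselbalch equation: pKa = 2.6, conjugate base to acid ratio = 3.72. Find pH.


pH = pKa + log10([A-]/[HA])
pH = 2.6 + log10(3.72)
pH = 3.1705

3.1705


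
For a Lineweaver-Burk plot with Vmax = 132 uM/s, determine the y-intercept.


y-intercept = 1/Vmax
= 1/132
= 0.0076 s/uM

0.0076 s/uM


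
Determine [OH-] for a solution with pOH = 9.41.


[OH-] = 10^(-pOH)
[OH-] = 10^(-9.41)
[OH-] = 3.890e-10 M

3.890e-10 M


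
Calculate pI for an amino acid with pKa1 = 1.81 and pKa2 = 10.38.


pI = (pKa1 + pKa2) / 2
pI = (1.81 + 10.38) / 2
pI = 6.095

6.095


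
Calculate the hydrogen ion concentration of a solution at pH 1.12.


[H+] = 10^(-pH)
[H+] = 10^(-1.12)
[H+] = 0.0759 M

0.0759 M


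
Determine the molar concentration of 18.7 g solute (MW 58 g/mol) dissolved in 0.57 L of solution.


C = (mass / MW) / volume
C = (18.7 / 58) / 0.57
C = 0.5656 M

0.5656 M


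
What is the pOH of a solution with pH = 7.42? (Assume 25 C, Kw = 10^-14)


pOH = 14 - pH
pOH = 14 - 7.42
pOH = 6.58

6.58


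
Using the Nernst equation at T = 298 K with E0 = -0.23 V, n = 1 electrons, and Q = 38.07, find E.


E = E0 - (RT/nF) * ln(Q)
E = -0.23 - (8.314 * 298 / (1 * 96485)) * ln(38.07)
E = -0.3235 V

-0.3235 V


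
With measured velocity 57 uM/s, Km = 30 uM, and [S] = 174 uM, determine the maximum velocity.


Vmax = v * (Km + [S]) / [S]
Vmax = 57 * (30 + 174) / 174
Vmax = 66.8276 uM/s

66.8276 uM/s


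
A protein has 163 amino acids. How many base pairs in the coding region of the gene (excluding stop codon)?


Each amino acid = 1 codon = 3 bp
bp = 163 * 3 = 489 bp

489 bp


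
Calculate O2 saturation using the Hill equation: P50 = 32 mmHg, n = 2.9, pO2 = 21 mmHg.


Y = pO2^n / (P50^n + pO2^n)
Y = 21^2.9 / (32^2.9 + 21^2.9)
Y = 22.77%

22.77%


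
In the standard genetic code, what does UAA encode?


Standard genetic code lookup.
Codon UAA -> Stop

Stop


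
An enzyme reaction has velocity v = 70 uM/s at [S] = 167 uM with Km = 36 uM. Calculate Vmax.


Vmax = v * (Km + [S]) / [S]
Vmax = 70 * (36 + 167) / 167
Vmax = 85.0898 uM/s

85.0898 uM/s


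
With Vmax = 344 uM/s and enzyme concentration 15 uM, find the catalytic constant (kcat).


kcat = Vmax / [E]t
kcat = 344 / 15
kcat = 22.9333 s^-1

22.9333 s^-1


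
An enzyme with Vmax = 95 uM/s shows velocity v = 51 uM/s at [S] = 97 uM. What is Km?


Km = [S] * (Vmax - v) / v
Km = 97 * (95 - 51) / 51
Km = 83.6863 uM

83.6863 uM


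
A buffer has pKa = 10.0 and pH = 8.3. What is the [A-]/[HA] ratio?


[A-]/[HA] = 10^(pH - pKa)
= 10^(8.3 - 10.0)
= 0.02

0.02


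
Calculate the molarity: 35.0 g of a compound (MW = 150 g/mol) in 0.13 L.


C = (mass / MW) / volume
C = (35.0 / 150) / 0.13
C = 1.7949 M

1.7949 M


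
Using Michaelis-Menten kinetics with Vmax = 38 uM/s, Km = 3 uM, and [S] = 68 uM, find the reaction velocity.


v = Vmax * [S] / (Km + [S])
v = 38 * 68 / (3 + 68)
v = 36.3944 uM/s

36.3944 uM/s


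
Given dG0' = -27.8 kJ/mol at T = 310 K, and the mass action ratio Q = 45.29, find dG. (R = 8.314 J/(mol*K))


dG = dG0' + RT * ln(Q) / 1000
dG = -27.8 + 8.314 * 310 * ln(45.29) / 1000
dG = -17.9724 kJ/mol

-17.9724 kJ/mol


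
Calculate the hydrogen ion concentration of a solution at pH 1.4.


[H+] = 10^(-pH)
[H+] = 10^(-1.4)
[H+] = 0.0398 M

0.0398 M


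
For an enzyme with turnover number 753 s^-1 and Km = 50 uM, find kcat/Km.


Catalytic efficiency = kcat / Km
= 753 / 50
= 15.06 uM^-1*s^-1

15.06 uM^-1*s^-1


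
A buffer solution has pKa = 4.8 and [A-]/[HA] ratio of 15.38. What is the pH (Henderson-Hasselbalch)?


pH = pKa + log10([A-]/[HA])
pH = 4.8 + log10(15.38)
pH = 5.987

5.987


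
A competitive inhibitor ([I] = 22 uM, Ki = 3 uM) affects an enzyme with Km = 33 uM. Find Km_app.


Km_app = Km * (1 + [I]/Ki)
Km_app = 33 * (1 + 22/3)
Km_app = 275.0 uM

275.0 uM


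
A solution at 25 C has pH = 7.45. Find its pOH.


pOH = 14 - pH
pOH = 14 - 7.45
pOH = 6.55

6.55


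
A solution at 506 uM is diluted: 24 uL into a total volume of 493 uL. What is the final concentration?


C2 = C1 * V1 / V2
C2 = 506 * 24 / 493
C2 = 24.6329 uM

24.6329 uM


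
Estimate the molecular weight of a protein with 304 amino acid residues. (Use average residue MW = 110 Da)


MW = n_residues * 110 Da
MW = 304 * 110
MW = 33440 Da

33440 Da


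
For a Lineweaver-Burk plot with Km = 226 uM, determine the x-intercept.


x-intercept = -1/Km
= -1/226
= -0.0044 1/uM

-0.0044 1/uM


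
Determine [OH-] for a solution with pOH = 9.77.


[OH-] = 10^(-pOH)
[OH-] = 10^(-9.77)
[OH-] = 1.698e-10 M

1.698e-10 M


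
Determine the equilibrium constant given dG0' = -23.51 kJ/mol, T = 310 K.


Keq = exp(-dG0 * 1000 / (R * T))
Keq = exp(-(-23.51) * 1000 / (8.314 * 310))
Keq = 9152.7326

9152.7326


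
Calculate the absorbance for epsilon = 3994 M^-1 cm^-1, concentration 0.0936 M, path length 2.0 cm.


A = epsilon * c * l
A = 3994 * 0.0936 * 2.0
A = 747.6768

747.6768


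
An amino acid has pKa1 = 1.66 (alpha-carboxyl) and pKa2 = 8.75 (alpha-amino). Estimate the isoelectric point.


pI = (pKa1 + pKa2) / 2
pI = (1.66 + 8.75) / 2
pI = 5.205

5.205


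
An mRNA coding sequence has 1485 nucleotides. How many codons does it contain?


codons = nucleotides / 3
codons = 1485 / 3 = 495

495


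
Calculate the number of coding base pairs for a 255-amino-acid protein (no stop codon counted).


Each amino acid = 1 codon = 3 bp
bp = 255 * 3 = 765 bp

765 bp


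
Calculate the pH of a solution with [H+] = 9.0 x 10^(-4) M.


pH = -log10([H+])
pH = -log10(9.0 x 10^(-4))
pH = 3.0458

3.0458


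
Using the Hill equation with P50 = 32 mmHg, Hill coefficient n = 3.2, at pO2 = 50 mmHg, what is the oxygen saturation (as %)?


Y = pO2^n / (P50^n + pO2^n)
Y = 50^3.2 / (32^3.2 + 50^3.2)
Y = 80.66%

80.66%


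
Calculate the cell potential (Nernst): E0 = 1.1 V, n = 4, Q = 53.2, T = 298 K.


E = E0 - (RT/nF) * ln(Q)
E = 1.1 - (8.314 * 298 / (4 * 96485)) * ln(53.2)
E = 1.0745 V

1.0745 V


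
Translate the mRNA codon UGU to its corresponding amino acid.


Standard genetic code lookup.
Codon UGU -> Cys

Cys


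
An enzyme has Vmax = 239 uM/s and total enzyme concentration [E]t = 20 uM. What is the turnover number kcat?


kcat = Vmax / [E]t
kcat = 239 / 20
kcat = 11.95 s^-1

11.95 s^-1


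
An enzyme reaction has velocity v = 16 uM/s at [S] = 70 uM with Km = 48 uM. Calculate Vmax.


Vmax = v * (Km + [S]) / [S]
Vmax = 16 * (48 + 70) / 70
Vmax = 26.9714 uM/s

26.9714 uM/s


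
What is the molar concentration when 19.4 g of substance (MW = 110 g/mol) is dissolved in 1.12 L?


C = (mass / MW) / volume
C = (19.4 / 110) / 1.12
C = 0.1575 M

0.1575 M


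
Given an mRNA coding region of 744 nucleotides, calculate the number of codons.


codons = nucleotides / 3
codons = 744 / 3 = 248

248


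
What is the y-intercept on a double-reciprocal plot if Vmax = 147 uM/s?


y-intercept = 1/Vmax
= 1/147
= 0.0068 s/uM

0.0068 s/uM


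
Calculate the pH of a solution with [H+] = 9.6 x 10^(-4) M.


pH = -log10([H+])
pH = -log10(9.6 x 10^(-4))
pH = 3.0177

3.0177


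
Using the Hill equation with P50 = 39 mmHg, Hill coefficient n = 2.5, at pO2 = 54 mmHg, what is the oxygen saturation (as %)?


Y = pO2^n / (P50^n + pO2^n)
Y = 54^2.5 / (39^2.5 + 54^2.5)
Y = 69.29%

69.29%


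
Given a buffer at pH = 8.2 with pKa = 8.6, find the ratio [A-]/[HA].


[A-]/[HA] = 10^(pH - pKa)
= 10^(8.2 - 8.6)
= 0.3981

0.3981


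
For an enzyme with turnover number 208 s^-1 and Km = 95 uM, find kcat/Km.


Catalytic efficiency = kcat / Km
= 208 / 95
= 2.1895 uM^-1*s^-1

2.1895 uM^-1*s^-1


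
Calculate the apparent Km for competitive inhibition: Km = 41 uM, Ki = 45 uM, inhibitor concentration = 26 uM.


Km_app = Km * (1 + [I]/Ki)
Km_app = 41 * (1 + 26/45)
Km_app = 64.6889 uM

64.6889 uM


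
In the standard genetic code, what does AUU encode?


Standard genetic code lookup.
Codon AUU -> Ile

Ile


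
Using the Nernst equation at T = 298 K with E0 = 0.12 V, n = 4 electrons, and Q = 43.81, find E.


E = E0 - (RT/nF) * ln(Q)
E = 0.12 - (8.314 * 298 / (4 * 96485)) * ln(43.81)
E = 0.0957 V

0.0957 V


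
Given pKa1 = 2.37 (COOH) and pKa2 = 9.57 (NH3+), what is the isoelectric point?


pI = (pKa1 + pKa2) / 2
pI = (2.37 + 9.57) / 2
pI = 5.97

5.97


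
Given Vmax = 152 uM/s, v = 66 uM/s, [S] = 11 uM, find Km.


Km = [S] * (Vmax - v) / v
Km = 11 * (152 - 66) / 66
Km = 14.3333 uM

14.3333 uM


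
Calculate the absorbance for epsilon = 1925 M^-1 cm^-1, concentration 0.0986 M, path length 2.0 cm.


A = epsilon * c * l
A = 1925 * 0.0986 * 2.0
A = 379.61

379.61


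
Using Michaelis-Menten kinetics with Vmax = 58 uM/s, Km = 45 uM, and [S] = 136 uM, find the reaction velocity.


v = Vmax * [S] / (Km + [S])
v = 58 * 136 / (45 + 136)
v = 43.5801 uM/s

43.5801 uM/s


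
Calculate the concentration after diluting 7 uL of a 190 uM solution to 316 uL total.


C2 = C1 * V1 / V2
C2 = 190 * 7 / 316
C2 = 4.2089 uM

4.2089 uM


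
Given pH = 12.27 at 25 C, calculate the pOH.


pOH = 14 - pH
pOH = 14 - 12.27
pOH = 1.73

1.73


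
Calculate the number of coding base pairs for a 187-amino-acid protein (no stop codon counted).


Each amino acid = 1 codon = 3 bp
bp = 187 * 3 = 561 bp

561 bp


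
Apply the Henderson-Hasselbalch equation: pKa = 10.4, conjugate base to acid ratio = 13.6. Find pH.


pH = pKa + log10([A-]/[HA])
pH = 10.4 + log10(13.6)
pH = 11.5335

11.5335


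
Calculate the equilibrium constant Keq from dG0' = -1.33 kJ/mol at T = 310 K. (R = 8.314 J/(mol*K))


Keq = exp(-dG0 * 1000 / (R * T))
Keq = exp(-(-1.33) * 1000 / (8.314 * 310))
Keq = 1.6754

1.6754


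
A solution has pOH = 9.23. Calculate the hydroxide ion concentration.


[OH-] = 10^(-pOH)
[OH-] = 10^(-9.23)
[OH-] = 5.888e-10 M

5.888e-10 M


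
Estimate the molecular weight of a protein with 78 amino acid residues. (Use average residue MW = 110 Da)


MW = n_residues * 110 Da
MW = 78 * 110
MW = 8580 Da

8580 Da


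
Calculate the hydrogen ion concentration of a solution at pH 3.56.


[H+] = 10^(-pH)
[H+] = 10^(-3.56)
[H+] = 2.754e-04 M

2.754e-04 M


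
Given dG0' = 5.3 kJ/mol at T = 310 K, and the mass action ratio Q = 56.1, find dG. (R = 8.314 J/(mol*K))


dG = dG0' + RT * ln(Q) / 1000
dG = 5.3 + 8.314 * 310 * ln(56.1) / 1000
dG = 15.6793 kJ/mol

15.6793 kJ/mol


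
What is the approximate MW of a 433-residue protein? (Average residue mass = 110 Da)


MW = n_residues * 110 Da
MW = 433 * 110
MW = 47630 Da

47630 Da


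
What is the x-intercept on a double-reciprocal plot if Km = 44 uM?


x-intercept = -1/Km
= -1/44
= -0.0227 1/uM

-0.0227 1/uM


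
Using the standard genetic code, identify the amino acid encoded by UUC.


Standard genetic code lookup.
Codon UUC -> Phe

Phe


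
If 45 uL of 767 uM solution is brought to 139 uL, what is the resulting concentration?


C2 = C1 * V1 / V2
C2 = 767 * 45 / 139
C2 = 248.3094 uM

248.3094 uM


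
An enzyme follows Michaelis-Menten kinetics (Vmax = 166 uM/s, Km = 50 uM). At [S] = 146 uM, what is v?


v = Vmax * [S] / (Km + [S])
v = 166 * 146 / (50 + 146)
v = 123.6531 uM/s

123.6531 uM/s


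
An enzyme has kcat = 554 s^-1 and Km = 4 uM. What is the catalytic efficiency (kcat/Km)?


Catalytic efficiency = kcat / Km
= 554 / 4
= 138.5 uM^-1*s^-1

138.5 uM^-1*s^-1


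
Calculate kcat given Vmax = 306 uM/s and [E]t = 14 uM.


kcat = Vmax / [E]t
kcat = 306 / 14
kcat = 21.8571 s^-1

21.8571 s^-1


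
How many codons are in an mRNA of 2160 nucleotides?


codons = nucleotides / 3
codons = 2160 / 3 = 720

720


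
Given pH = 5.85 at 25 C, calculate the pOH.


pOH = 14 - pH
pOH = 14 - 5.85
pOH = 8.15

8.15


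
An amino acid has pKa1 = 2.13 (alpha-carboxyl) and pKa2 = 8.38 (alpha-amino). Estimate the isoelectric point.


pI = (pKa1 + pKa2) / 2
pI = (2.13 + 8.38) / 2
pI = 5.255

5.255


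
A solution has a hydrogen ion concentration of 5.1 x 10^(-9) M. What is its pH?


pH = -log10([H+])
pH = -log10(5.1 x 10^(-9))
pH = 8.2924

8.2924


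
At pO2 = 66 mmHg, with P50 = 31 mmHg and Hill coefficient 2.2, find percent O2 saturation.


Y = pO2^n / (P50^n + pO2^n)
Y = 66^2.2 / (31^2.2 + 66^2.2)
Y = 84.06%

84.06%


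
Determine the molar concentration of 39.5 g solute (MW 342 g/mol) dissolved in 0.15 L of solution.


C = (mass / MW) / volume
C = (39.5 / 342) / 0.15
C = 0.77 M

0.77 M


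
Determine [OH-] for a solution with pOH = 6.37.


[OH-] = 10^(-pOH)
[OH-] = 10^(-6.37)
[OH-] = 4.266e-07 M

4.266e-07 M


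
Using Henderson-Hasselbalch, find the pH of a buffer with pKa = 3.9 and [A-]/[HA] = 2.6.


pH = pKa + log10([A-]/[HA])
pH = 3.9 + log10(2.6)
pH = 4.315

4.315


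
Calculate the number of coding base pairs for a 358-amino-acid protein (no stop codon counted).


Each amino acid = 1 codon = 3 bp
bp = 358 * 3 = 1074 bp

1074 bp


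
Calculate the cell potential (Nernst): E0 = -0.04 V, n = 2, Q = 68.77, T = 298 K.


E = E0 - (RT/nF) * ln(Q)
E = -0.04 - (8.314 * 298 / (2 * 96485)) * ln(68.77)
E = -0.0943 V

-0.0943 V


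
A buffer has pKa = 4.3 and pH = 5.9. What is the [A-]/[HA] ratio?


[A-]/[HA] = 10^(pH - pKa)
= 10^(5.9 - 4.3)
= 39.8107

39.8107


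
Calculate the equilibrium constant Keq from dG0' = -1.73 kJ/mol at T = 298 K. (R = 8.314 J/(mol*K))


Keq = exp(-dG0 * 1000 / (R * T))
Keq = exp(-(-1.73) * 1000 / (8.314 * 298))
Keq = 2.0103

2.0103


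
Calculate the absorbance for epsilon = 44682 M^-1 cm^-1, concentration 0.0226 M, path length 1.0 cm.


A = epsilon * c * l
A = 44682 * 0.0226 * 1.0
A = 1009.8132

1009.8132
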